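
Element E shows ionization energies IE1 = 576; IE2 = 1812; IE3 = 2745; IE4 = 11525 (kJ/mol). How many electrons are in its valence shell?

Look for the largest jump between consecutive ionization energies: IE4/IE3 ≈ 4.2, far larger than any earlier ratio.
That jump marks the point where a core electron is being removed. So the atom has 3 valence electrons.

3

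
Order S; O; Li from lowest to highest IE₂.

S, O, Li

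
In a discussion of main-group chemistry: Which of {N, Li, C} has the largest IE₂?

After 1 electron has been removed, what remains? N⁺ still has 4 valence electrons; Li⁺ is the bare [He] core; C⁺ still has 3 valence electrons.
Core electrons are held far more tightly than valence electrons, so Li tops the IE_2 order.
Valence configurations: N⁺ [He]2s²2p², C⁺ [He]2s²2p¹.
The numbers (kJ/mol): N 2856, Li 7298, C 2353.
Putting it together, IE_2: C < N < Li.

Li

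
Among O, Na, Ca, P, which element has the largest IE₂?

After 1 electron has been removed, what remains? O⁺ still has 5 valence electrons; Na⁺ is the bare [Ne] core; Ca⁺ still has 1 valence electron; P⁺ still has 4 valence electrons.
Pulling an electron out of a noble-gas core costs far more than removing a remaining valence electron, so Na sits at the high end of IE_2.
Valence configurations: O⁺ [He]2s²2p³, Ca⁺ [Ar]4s¹, P⁺ [Ne]3s²3p².
The numbers (kJ/mol): O 3388, Na 4562, Ca 1145, P 1907.
Hence IE_2: Ca < P < O < Na.

Na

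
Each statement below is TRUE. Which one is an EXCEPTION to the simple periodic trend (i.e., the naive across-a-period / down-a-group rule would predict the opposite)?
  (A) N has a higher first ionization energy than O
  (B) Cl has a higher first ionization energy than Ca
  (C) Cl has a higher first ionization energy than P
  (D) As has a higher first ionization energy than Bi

(A)

The general trend: first ionization energy increases across a period and decreases down a group.
(A) N (period 2, group 15) vs O (period 2, group 16): the stated order contradicts the simple trend.
(B) Cl (period 3, group 17) vs Ca (period 4, group 2): the stated order agrees with the simple trend.
(C) Cl (period 3, group 17) vs P (period 3, group 15): the stated order agrees with the simple trend.
(D) As (period 4, group 15) vs Bi (period 6, group 15): the stated order agrees with the simple trend.
The exception is (A): pairing an electron in O's 2p⁴ costs repulsion energy, so O ionizes more easily than half-filled N (2p³).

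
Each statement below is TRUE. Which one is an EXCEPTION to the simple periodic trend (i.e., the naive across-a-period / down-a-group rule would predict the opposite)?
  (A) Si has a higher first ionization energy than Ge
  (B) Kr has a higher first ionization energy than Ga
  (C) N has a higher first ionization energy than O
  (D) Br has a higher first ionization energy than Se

(C)

The general trend: first ionization energy increases across a period and decreases down a group.
(A) Si (period 3, group 14) vs Ge (period 4, group 14): the stated order agrees with the simple trend.
(B) Kr (period 4, group 18) vs Ga (period 4, group 13): the stated order agrees with the simple trend.
(C) N (period 2, group 15) vs O (period 2, group 16): the stated order contradicts the simple trend.
(D) Br (period 4, group 17) vs Se (period 4, group 16): the stated order agrees with the simple trend.
The exception is (C): pairing an electron in O's 2p⁴ costs repulsion energy, so O ionizes more easily than half-filled N (2p³).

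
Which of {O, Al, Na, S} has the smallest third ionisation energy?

Al

Consider each +2 ion: O²⁺ still has 4 valence electrons; Al²⁺ still has 1 valence electron; Na²⁺ is already 1 electron into the core; S²⁺ still has 4 valence electrons.
Breaking into a closed-shell core is much more expensive than removing a leftover valence electron — Na has the largest IE_3 here.
Valence configurations: O²⁺ [He]2s²2p², Al²⁺ [Ne]3s¹, S²⁺ [Ne]3s²3p².
Approximate IE_3 values (kJ/mol): O 5300, Al 2745, Na 6910, S 3357.
So the third ionization energies run Al < S < O < Na.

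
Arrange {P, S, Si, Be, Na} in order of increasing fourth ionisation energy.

Si < S < P < Na < Be

The fourth ionization energy removes an electron from the +3 ion. For each element: P³⁺ still has 2 valence electrons; S³⁺ still has 3 valence electrons; Si³⁺ still has 1 valence electron; Be³⁺ is already 1 electron into the core; Na³⁺ is already 2 electrons into the core.
Pulling an electron out of a noble-gas core costs far more than removing a remaining valence electron, so Na and Be sit at the high end of IE_4.
Valence configurations: P³⁺ [Ne]3s², S³⁺ [Ne]3s²3p¹, Si³⁺ [Ne]3s¹.
S³⁺ loses a lone 3p electron whereas P³⁺ must break into a filled 3s² pair, so IE_4(P) > IE_4(S) even though S has the higher nuclear charge.
Approximate IE_4 values (kJ/mol): P 4964, S 4556, Si 4356, Be 21007, Na 9543.
So the fourth ionization energies run Si < S < P < Na < Be.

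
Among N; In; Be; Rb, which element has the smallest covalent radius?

Be is in period 2, group 2; N is in period 2, group 15; Rb is in period 5, group 1; In is in period 5, group 13.
Across a period the added protons contract the valence shell; down a group each new principal shell makes the atom larger.
Here both period and group differ, so the two effects have to be weighed against each other.
Be > N: both are in period 2; the period trend gives Be the larger value.
In > Be: period and group pull opposite ways; the down-group shift dominates (142 vs 102 pm).
Rb > In: both are in period 5; the period trend gives Rb the larger value.
Tabulated atomic radius (pm): Be 102, N 71, Rb 210, In 142.
The smallest covalent radius among these belongs to N.

N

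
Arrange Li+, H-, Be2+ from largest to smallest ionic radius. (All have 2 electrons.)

All of these have 2 electrons, so size is governed by nuclear charge alone: the more protons, the stronger the pull on the same electron cloud, and the smaller the ion.
Nuclear charges: Be2+ (Z=4), Li+ (Z=3), H- (Z=1).
Largest to smallest: H- > Li+ > Be2+.

H- > Li+ > Be2+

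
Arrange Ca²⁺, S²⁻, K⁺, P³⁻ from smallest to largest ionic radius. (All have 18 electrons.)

Ca²⁺ < K⁺ < S²⁻ < P³⁻

All of these have 18 electrons, so size is governed by nuclear charge alone: the more protons, the stronger the pull on the same electron cloud, and the smaller the ion.
Nuclear charges: Ca²⁺ (Z=20), K⁺ (Z=19), S²⁻ (Z=16), P³⁻ (Z=15).
Smallest to largest: Ca²⁺ < K⁺ < S²⁻ < P³⁻.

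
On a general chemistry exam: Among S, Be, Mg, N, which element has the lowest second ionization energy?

Mg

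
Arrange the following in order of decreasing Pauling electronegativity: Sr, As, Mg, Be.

Be is in period 2, group 2; Mg is in period 3, group 2; As is in period 4, group 15; Sr is in period 5, group 2.
Electronegativity increases across a period and decreases down a group, tracking effective nuclear charge and atomic size.
Neither a single period nor a single group — weigh both effects.
Mg > Sr: Mg sits above Sr in group 2, so the down-group effect alone puts Mg higher.
Be > Mg: Be sits above Mg in group 2, so the down-group effect alone puts Be higher.
As > Be: the two effects oppose for this pair; the across-period effect wins (2.18 vs 1.57).
Tabulated electronegativity (Pauling): Be 1.57, Mg 1.31, As 2.18, Sr 0.95.
So from highest to lowest: As > Be > Mg > Sr.

As, Be, Mg, Sr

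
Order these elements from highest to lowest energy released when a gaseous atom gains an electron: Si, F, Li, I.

F > I > Si > Li

Adding an electron releases more energy for atoms nearer the top right (short of the noble gases).
Here both period and group differ, so the two effects have to be weighed against each other.
Si > Li: period and group pull opposite ways; the across-period shift dominates (134 vs 60 kJ/mol).
I > Si: the two effects oppose for this pair; the across-period effect wins (295 vs 134 kJ/mol).
F > I: F sits above I in group 17, so the down-group effect alone puts F higher.
Approximate values (kJ/mol): Li 60, F 328, Si 134, I 295.
So from highest to lowest: F > I > Si > Li.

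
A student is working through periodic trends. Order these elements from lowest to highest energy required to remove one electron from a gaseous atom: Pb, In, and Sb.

In is in period 5, group 13; Sb is in period 5, group 15; Pb is in period 6, group 14.
First ionization energy rises across a period (greater Z_eff holds electrons more tightly) and falls down a group (valence electrons are farther from the nucleus).
Neither a single period nor a single group — weigh both effects.
Pb > In: period and group pull opposite ways; the across-period shift dominates (716 vs 558 kJ/mol).
Sb > Pb: relative to Pb, both the across-period and down-group shifts push Sb's first ionization energy up.
For reference (kJ/mol): In 558, Sb 831, Pb 716.
So from lowest to highest: In < Pb < Sb.

In < Pb < Sb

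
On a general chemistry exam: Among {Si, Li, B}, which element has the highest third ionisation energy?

IE_3 is the cost of taking one more electron from the +2 cation: Si²⁺ still has 2 valence electrons; Li²⁺ is already 1 electron into the core; B²⁺ still has 1 valence electron.
Core electrons are held far more tightly than valence electrons, so Li tops the IE_3 order.
Valence configurations: Si²⁺ [Ne]3s², B²⁺ [He]2s¹.
The numbers (kJ/mol): Si 3232, Li 11815, B 3660.
Putting it together, IE_3: Si < B < Li.

Li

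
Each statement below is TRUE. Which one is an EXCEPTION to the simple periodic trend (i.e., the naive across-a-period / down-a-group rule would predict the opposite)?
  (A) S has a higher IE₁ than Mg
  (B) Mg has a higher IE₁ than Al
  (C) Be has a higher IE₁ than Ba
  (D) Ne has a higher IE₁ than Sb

(B)

The general trend: IE₁ increases across a period and decreases down a group.
(A) S (period 3, group 16) vs Mg (period 3, group 2): the stated order agrees with the simple trend.
(B) Mg (period 3, group 2) vs Al (period 3, group 13): the stated order contradicts the simple trend.
(C) Be (period 2, group 2) vs Ba (period 6, group 2): the stated order agrees with the simple trend.
(D) Ne (period 2, group 18) vs Sb (period 5, group 15): the stated order agrees with the simple trend.
The exception is (B): Al's single 3p electron is easier to remove than one from Mg's filled 3s².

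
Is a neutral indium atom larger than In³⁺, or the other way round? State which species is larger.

In

Forming In³⁺ removes 3 electrons from In. Fewer electrons for the same nuclear charge means less shielding and a higher Z_eff on the remaining electrons, and for main-group metals the entire outer shell is lost.
A cation is smaller than its parent atom: In³⁺ < In.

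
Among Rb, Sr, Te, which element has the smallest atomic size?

Te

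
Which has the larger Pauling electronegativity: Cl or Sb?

Electronegativity increases across a period and decreases down a group, tracking effective nuclear charge and atomic size.
These span different periods and groups, so the two trends combine.
Cl > Sb: both effects reinforce here, so Cl is clearly the higher of the two.
Approximate values (Pauling): Cl 3.16, Sb 2.05.
So Cl has the larger Pauling electronegativity (Cl > Sb).

Cl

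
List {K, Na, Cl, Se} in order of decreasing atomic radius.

K, Na, Se, Cl

Radius decreases left→right (rising Z_eff, same n) and increases top→bottom (higher n).
Neither a single period nor a single group — weigh both effects.
Se > Cl: both effects reinforce here, so Se is clearly the larger of the two.
Na > Se: period and group pull opposite ways; the across-period shift dominates (155 vs 116 pm).
K > Na: they share group 1; the group trend gives K the larger value.
For reference (pm): Na 155, Cl 99, K 196, Se 116.
So from largest to smallest: K > Na > Se > Cl.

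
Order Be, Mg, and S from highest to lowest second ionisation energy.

The second ionization energy removes an electron from the +1 ion. For each element: Be⁺ still has 1 valence electron; Mg⁺ still has 1 valence electron; S⁺ still has 5 valence electrons.
All are still removing valence electrons, so compare the +1 ions as you would atoms: IE_2 generally rises across a period (higher Z_eff) and falls down a group (larger shell), subject to the usual subshell exceptions.
Valence configurations: Be⁺ [He]2s¹, Mg⁺ [Ne]3s¹, S⁺ [Ne]3s²3p³.
Tabulated IE_2 (kJ/mol): Be 1757, Mg 1451, S 2252.
Overall IE_2 order: Mg < Be < S.

S > Be > Mg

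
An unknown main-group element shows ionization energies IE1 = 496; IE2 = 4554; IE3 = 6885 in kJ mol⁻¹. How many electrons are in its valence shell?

Look for the largest jump between consecutive ionization energies: IE2/IE1 ≈ 9.2, far larger than any earlier ratio.
That jump marks the point where a core electron is being removed. So the atom has 1 valence electron.

1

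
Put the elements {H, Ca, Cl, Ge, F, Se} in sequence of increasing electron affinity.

Ca < H < Ge < Se < F < Cl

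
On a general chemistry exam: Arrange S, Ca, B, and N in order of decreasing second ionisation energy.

IE_2 is the cost of taking one more electron from the +1 cation: S⁺ still has 5 valence electrons; Ca⁺ still has 1 valence electron; B⁺ still has 2 valence electrons; N⁺ still has 4 valence electrons.
All are still removing valence electrons, so compare the +1 ions as you would atoms: IE_2 generally rises across a period (higher Z_eff) and falls down a group (larger shell), subject to the usual subshell exceptions.
Valence configurations: S⁺ [Ne]3s²3p³, Ca⁺ [Ar]4s¹, B⁺ [He]2s², N⁺ [He]2s²2p².
Approximate IE_2 values (kJ/mol): S 2252, Ca 1145, B 2427, N 2856.
Hence IE_2: Ca < S < B < N.

N > B > S > Ca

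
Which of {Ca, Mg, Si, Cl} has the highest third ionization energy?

Mg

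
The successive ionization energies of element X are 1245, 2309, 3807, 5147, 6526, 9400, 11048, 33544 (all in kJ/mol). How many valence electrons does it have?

7

Look for the largest jump between consecutive ionization energies: IE8/IE7 ≈ 3.0, far larger than any earlier ratio.
That jump marks the point where a core electron is being removed. So the atom has 7 valence electrons.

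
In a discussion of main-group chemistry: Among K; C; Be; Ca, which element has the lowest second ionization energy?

Ca

IE_2 is the cost of taking one more electron from the +1 cation: K⁺ is the bare [Ar] core; C⁺ still has 3 valence electrons; Be⁺ still has 1 valence electron; Ca⁺ still has 1 valence electron.
Core electrons are held far more tightly than valence electrons, so K tops the IE_2 order.
Valence configurations: C⁺ [He]2s²2p¹, Be⁺ [He]2s¹, Ca⁺ [Ar]4s¹.
Approximate IE_2 values (kJ/mol): K 3052, C 2353, Be 1757, Ca 1145.
Hence IE_2: Ca < Be < C < K.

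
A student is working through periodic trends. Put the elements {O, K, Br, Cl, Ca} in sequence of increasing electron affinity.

Ca < K < O < Br < Cl

O is in period 2, group 16; Cl is in period 3, group 17; K is in period 4, group 1; Ca is in period 4, group 2; Br is in period 4, group 17.
Adding an electron releases more energy for atoms nearer the top right (short of the noble gases).
These span different periods and groups, so the two trends combine.
K > Ca: this pair runs against the simple trend — see the exception note.
O > K: both effects reinforce here, so O is clearly the higher of the two.
Br > O: period and group pull opposite ways; the across-period shift dominates (325 vs 141 kJ/mol).
Cl > Br: they share group 17; the group trend gives Cl the larger value.
Note the exception: K has a higher electron affinity than Ca, contrary to the simple trend — adding an electron to Ca (ns²) has to open a new, higher-energy np subshell, which is unfavourable.
Tabulated electron affinity (kJ/mol): O 141, Cl 349, K 48, Ca 2, Br 325.
So from lowest to highest: Ca < K < O < Br < Cl.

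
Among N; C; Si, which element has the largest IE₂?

N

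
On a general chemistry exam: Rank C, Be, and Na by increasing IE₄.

C < Na < Be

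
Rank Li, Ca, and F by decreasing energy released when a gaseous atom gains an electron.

F > Li > Ca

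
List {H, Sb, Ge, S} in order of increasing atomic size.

H, S, Ge, Sb

H is in period 1, group 1; S is in period 3, group 16; Ge is in period 4, group 14; Sb is in period 5, group 15.
Atomic radius shrinks across a period as nuclear charge pulls the same shell inward, and grows down a group as new shells are added.
These span different periods and groups, so the two trends combine.
S > H: the two effects oppose for this pair; the down-group effect wins (103 vs 32 pm).
Ge > S: relative to S, both the across-period and down-group shifts push Ge's atomic radius up.
Sb > Ge: period and group pull opposite ways; the down-group shift dominates (140 vs 121 pm).
For reference (pm): H 32, S 103, Ge 121, Sb 140.
So from smallest to largest: H < S < Ge < Sb.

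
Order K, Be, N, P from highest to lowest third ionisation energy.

The third ionization energy removes an electron from the +2 ion. For each element: K²⁺ is already 1 electron into the core; Be²⁺ is the bare [He] core; N²⁺ still has 3 valence electrons; P²⁺ still has 3 valence electrons.
Usually core removal costs more than valence removal, but here the competition is close: a tightly held n=2 valence electron can cost more to remove than an n=3 core electron, so the actual values have to decide it.
Valence configurations: N²⁺ [He]2s²2p¹, P²⁺ [Ne]3s²3p¹.
Approximate IE_3 values (kJ/mol): K 4420, Be 14849, N 4578, P 2914.
Overall IE_3 order: P < K < N < Be.

Be, N, K, P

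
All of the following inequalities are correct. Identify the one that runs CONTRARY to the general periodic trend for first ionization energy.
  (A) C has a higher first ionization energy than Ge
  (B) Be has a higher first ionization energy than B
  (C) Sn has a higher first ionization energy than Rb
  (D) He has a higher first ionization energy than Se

The general trend: first ionization energy increases across a period and decreases down a group.
(A) C (period 2, group 14) vs Ge (period 4, group 14): the stated order agrees with the simple trend.
(B) Be (period 2, group 2) vs B (period 2, group 13): the stated order contradicts the simple trend.
(C) Sn (period 5, group 14) vs Rb (period 5, group 1): the stated order agrees with the simple trend.
(D) He (period 1, group 18) vs Se (period 4, group 16): the stated order agrees with the simple trend.
The exception is (B): removing B's lone 2p electron is easier than breaking Be's filled 2s².

(B)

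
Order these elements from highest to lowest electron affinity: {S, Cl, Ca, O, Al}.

Cl > S > O > Al > Ca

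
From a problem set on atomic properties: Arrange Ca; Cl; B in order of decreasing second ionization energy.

B, Cl, Ca

After 1 electron has been removed, what remains? Ca⁺ still has 1 valence electron; Cl⁺ still has 6 valence electrons; B⁺ still has 2 valence electrons.
All are still removing valence electrons, so compare the +1 ions as you would atoms: IE_2 generally rises across a period (higher Z_eff) and falls down a group (larger shell), subject to the usual subshell exceptions.
Valence configurations: Ca⁺ [Ar]4s¹, Cl⁺ [Ne]3s²3p⁴, B⁺ [He]2s².
Tabulated IE_2 (kJ/mol): Ca 1145, Cl 2298, B 2427.
Hence IE_2: Ca < Cl < B.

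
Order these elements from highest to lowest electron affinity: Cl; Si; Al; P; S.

Cl > S > Si > P > Al

Al is in period 3, group 13; Si is in period 3, group 14; P is in period 3, group 15; S is in period 3, group 16; Cl is in period 3, group 17.
Electron affinity generally becomes more exothermic across a period toward the halogens and less exothermic down a group.
All lie in period 3; the across-period trend (electron affinity increases left to right) applies, with the exception below.
Note the exception: Si has a higher electron affinity than P, contrary to the simple trend — adding an electron to P's half-filled 3p³ is unfavourable, so Si (3p²) has the more exothermic EA.
Approximate values (kJ/mol): Al 42, Si 134, P 72, S 200, Cl 349.
So from highest to lowest: Cl > S > Si > P > Al.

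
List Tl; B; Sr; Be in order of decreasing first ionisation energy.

Be is in period 2, group 2; B is in period 2, group 13; Sr is in period 5, group 2; Tl is in period 6, group 13.
Across a period the outer electron is held more tightly (higher IE₁); down a group it sits in a higher shell, more shielded, and comes off more easily.
Here both period and group differ, so the two effects have to be weighed against each other.
Tl > Sr: period and group pull opposite ways; the across-period shift dominates (589 vs 550 kJ/mol).
B > Tl: they share group 13; the group trend gives B the larger value.
Be > B: this pair runs against the simple trend — see the exception note.
Note the exception: Be has a higher first ionization energy than B, contrary to the simple trend — removing B's lone 2p electron is easier than breaking Be's filled 2s².
Approximate values (kJ/mol): Be 900, B 801, Sr 550, Tl 589.
So from highest to lowest: Be > B > Tl > Sr.

Be > B > Tl > Sr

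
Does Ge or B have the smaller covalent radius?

B is in period 2, group 13; Ge is in period 4, group 14.
Across a period the added protons contract the valence shell; down a group each new principal shell makes the atom larger.
Neither a single period nor a single group — weigh both effects.
Ge > B: the two effects oppose for this pair; the down-group effect wins (121 vs 85 pm).
Tabulated atomic radius (pm): B 85, Ge 121.
So B has the smaller covalent radius (B < Ge).

B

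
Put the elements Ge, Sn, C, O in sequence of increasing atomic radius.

C is in period 2, group 14; O is in period 2, group 16; Ge is in period 4, group 14; Sn is in period 5, group 14.
Atomic radius shrinks across a period as nuclear charge pulls the same shell inward, and grows down a group as new shells are added.
These span different periods and groups, so the two trends combine.
C > O: C lies to the left of O in period 2, so the across-period effect alone puts C larger.
Ge > C: Ge sits below C in group 14, so the down-group effect alone puts Ge larger.
Sn > Ge: they share group 14; the group trend gives Sn the larger value.
Approximate values (pm): C 75, O 63, Ge 121, Sn 140.
So from smallest to largest: O < C < Ge < Sn.

O < C < Ge < Sn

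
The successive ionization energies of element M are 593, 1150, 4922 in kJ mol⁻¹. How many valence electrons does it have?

Look for the largest jump between consecutive ionization energies: IE3/IE2 ≈ 4.3, far larger than any earlier ratio.
That jump marks the point where a core electron is being removed. So the atom has 2 valence electrons.

2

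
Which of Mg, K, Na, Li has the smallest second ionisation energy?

Mg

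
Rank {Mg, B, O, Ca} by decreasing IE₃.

Consider each +2 ion: Mg²⁺ is the bare [Ne] core; B²⁺ still has 1 valence electron; O²⁺ still has 4 valence electrons; Ca²⁺ is the bare [Ar] core.
Usually core removal costs more than valence removal, but here the competition is close: a tightly held n=2 valence electron can cost more to remove than an n=3 core electron, so the actual values have to decide it.
Valence configurations: B²⁺ [He]2s¹, O²⁺ [He]2s²2p².
Tabulated IE_3 (kJ/mol): Mg 7733, B 3660, O 5300, Ca 4912.
Putting it together, IE_3: B < Ca < O < Mg.

Mg > O > Ca > B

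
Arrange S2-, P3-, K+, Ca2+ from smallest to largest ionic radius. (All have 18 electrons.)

Ca2+ < K+ < S2- < P3-

All of these have 18 electrons, so size is governed by nuclear charge alone: the more protons, the stronger the pull on the same electron cloud, and the smaller the ion.
Nuclear charges: Ca2+ (Z=20), K+ (Z=19), S2- (Z=16), P3- (Z=15).
Smallest to largest: Ca2+ < K+ < S2- < P3-.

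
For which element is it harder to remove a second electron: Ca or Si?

Si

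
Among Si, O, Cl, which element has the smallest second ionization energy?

IE_2 is the cost of taking one more electron from the +1 cation: Si⁺ still has 3 valence electrons; O⁺ still has 5 valence electrons; Cl⁺ still has 6 valence electrons.
All are still removing valence electrons, so compare the +1 ions as you would atoms: IE_2 generally rises across a period (higher Z_eff) and falls down a group (larger shell), subject to the usual subshell exceptions.
Valence configurations: Si⁺ [Ne]3s²3p¹, O⁺ [He]2s²2p³, Cl⁺ [Ne]3s²3p⁴.
Approximate IE_2 values (kJ/mol): Si 1577, O 3388, Cl 2298.
Overall IE_2 order: Si < Cl < O.

Si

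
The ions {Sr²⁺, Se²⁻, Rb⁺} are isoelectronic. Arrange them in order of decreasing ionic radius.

Se²⁻ > Rb⁺ > Sr²⁺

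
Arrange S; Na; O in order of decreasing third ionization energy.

Consider each +2 ion: S²⁺ still has 4 valence electrons; Na²⁺ is already 1 electron into the core; O²⁺ still has 4 valence electrons.
Breaking into a closed-shell core is much more expensive than removing a leftover valence electron — Na has the largest IE_3 here.
Valence configurations: S²⁺ [Ne]3s²3p², O²⁺ [He]2s²2p².
Tabulated IE_3 (kJ/mol): S 3357, Na 6910, O 5300.
Putting it together, IE_3: S < O < Na.

Na, O, S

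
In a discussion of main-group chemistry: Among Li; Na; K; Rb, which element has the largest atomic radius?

Li is in period 2, group 1; Na is in period 3, group 1; K is in period 4, group 1; Rb is in period 5, group 1.
Radius decreases left→right (rising Z_eff, same n) and increases top→bottom (higher n).
All are in group 1, so atomic radius increases down the group.
The largest atomic radius among these belongs to Rb.

Rb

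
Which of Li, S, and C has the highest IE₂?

Li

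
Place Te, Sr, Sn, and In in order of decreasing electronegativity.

Sr is in period 5, group 2; In is in period 5, group 13; Sn is in period 5, group 14; Te is in period 5, group 16.
EN rises left→right (higher Z_eff, smaller atoms) and falls top→bottom (larger, more shielded atoms).
All lie in period 5, so electronegativity increases left to right.
So from highest to lowest: Te > Sn > In > Sr.

Te, Sn, In, Sr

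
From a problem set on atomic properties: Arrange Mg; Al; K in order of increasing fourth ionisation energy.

K < Mg < Al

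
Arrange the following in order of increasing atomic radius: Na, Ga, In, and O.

O, Ga, In, Na

O is in period 2, group 16; Na is in period 3, group 1; Ga is in period 4, group 13; In is in period 5, group 13.
Across a period the added protons contract the valence shell; down a group each new principal shell makes the atom larger.
Here both period and group differ, so the two effects have to be weighed against each other.
Ga > O: both effects reinforce here, so Ga is clearly the larger of the two.
In > Ga: In sits below Ga in group 13, so the down-group effect alone puts In larger.
Na > In: the two effects oppose for this pair; the across-period effect wins (155 vs 142 pm).
Approximate values (pm): O 63, Na 155, Ga 124, In 142.
So from smallest to largest: O < Ga < In < Na.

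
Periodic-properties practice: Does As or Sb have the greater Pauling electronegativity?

As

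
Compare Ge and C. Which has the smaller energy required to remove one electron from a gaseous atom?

Ge

C is in period 2, group 14; Ge is in period 4, group 14.
Removing the outermost electron gets harder across a period and easier down a group.
All are in group 14, so first ionization energy increases up the group.
So Ge has the smaller energy required to remove one electron from a gaseous atom (Ge < C).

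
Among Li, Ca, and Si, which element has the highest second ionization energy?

The second ionization energy removes an electron from the +1 ion. For each element: Li⁺ is the bare [He] core; Ca⁺ still has 1 valence electron; Si⁺ still has 3 valence electrons.
Pulling an electron out of a noble-gas core costs far more than removing a remaining valence electron, so Li sits at the high end of IE_2.
Valence configurations: Ca⁺ [Ar]4s¹, Si⁺ [Ne]3s²3p¹.
Approximate IE_2 values (kJ/mol): Li 7298, Ca 1145, Si 1577.
So the second ionization energies run Ca < Si < Li.

Li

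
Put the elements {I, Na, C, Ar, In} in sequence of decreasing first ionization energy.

Ar > C > I > In > Na

C is in period 2, group 14; Na is in period 3, group 1; Ar is in period 3, group 18; In is in period 5, group 13; I is in period 5, group 17.
First ionization energy rises across a period (greater Z_eff holds electrons more tightly) and falls down a group (valence electrons are farther from the nucleus).
Neither a single period nor a single group — weigh both effects.
In > Na: the two effects oppose for this pair; the across-period effect wins (558 vs 496 kJ/mol).
I > In: both are in period 5; the period trend gives I the larger value.
C > I: the two effects oppose for this pair; the down-group effect wins (1086 vs 1008 kJ/mol).
Ar > C: the two effects oppose for this pair; the across-period effect wins (1521 vs 1086 kJ/mol).
Tabulated first ionization energy (kJ/mol): C 1086, Na 496, Ar 1521, In 558, I 1008.
So from highest to lowest: Ar > C > I > In > Na.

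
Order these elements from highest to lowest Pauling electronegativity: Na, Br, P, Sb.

Na is in period 3, group 1; P is in period 3, group 15; Br is in period 4, group 17; Sb is in period 5, group 15.
EN rises left→right (higher Z_eff, smaller atoms) and falls top→bottom (larger, more shielded atoms).
Here both period and group differ, so the two effects have to be weighed against each other.
Sb > Na: the two effects oppose for this pair; the across-period effect wins (2.05 vs 0.93).
P > Sb: P sits above Sb in group 15, so the down-group effect alone puts P higher.
Br > P: the two effects oppose for this pair; the across-period effect wins (2.96 vs 2.19).
Approximate values (Pauling): Na 0.93, P 2.19, Br 2.96, Sb 2.05.
So from highest to lowest: Br > P > Sb > Na.

Br > P > Sb > Na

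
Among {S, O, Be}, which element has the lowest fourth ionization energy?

S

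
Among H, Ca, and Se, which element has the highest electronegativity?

Se

H is in period 1, group 1; Ca is in period 4, group 2; Se is in period 4, group 16.
Atoms toward the upper right of the periodic table pull bonding electrons most strongly.
Neither a single period nor a single group — weigh both effects.
H > Ca: period and group pull opposite ways; the down-group shift dominates (2.20 vs 1.00).
Se > H: period and group pull opposite ways; the across-period shift dominates (2.55 vs 2.20).
Approximate values (Pauling): H 2.20, Ca 1.00, Se 2.55.
The highest electronegativity among these belongs to Se.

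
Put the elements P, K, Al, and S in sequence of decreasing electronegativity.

S > P > Al > K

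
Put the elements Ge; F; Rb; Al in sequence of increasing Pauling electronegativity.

Atoms toward the upper right of the periodic table pull bonding electrons most strongly.
Neither a single period nor a single group — weigh both effects.
Al > Rb: relative to Rb, both the across-period and down-group shifts push Al's electronegativity up.
Ge > Al: period and group pull opposite ways; the across-period shift dominates (2.01 vs 1.61).
F > Ge: both effects reinforce here, so F is clearly the higher of the two.
Approximate values (Pauling): F 3.98, Al 1.61, Ge 2.01, Rb 0.82.
So from lowest to highest: Rb < Al < Ge < F.

Rb, Al, Ge, F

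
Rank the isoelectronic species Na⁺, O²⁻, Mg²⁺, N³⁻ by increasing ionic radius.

All of these have 10 electrons, so size is governed by nuclear charge alone: the more protons, the stronger the pull on the same electron cloud, and the smaller the ion.
Nuclear charges: Mg²⁺ (Z=12), Na⁺ (Z=11), O²⁻ (Z=8), N³⁻ (Z=7).
Smallest to largest: Mg²⁺ < Na⁺ < O²⁻ < N³⁻.

Mg²⁺ < Na⁺ < O²⁻ < N³⁻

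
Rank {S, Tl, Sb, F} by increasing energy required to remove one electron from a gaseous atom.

F is in period 2, group 17; S is in period 3, group 16; Sb is in period 5, group 15; Tl is in period 6, group 13.
First ionization energy rises across a period (greater Z_eff holds electrons more tightly) and falls down a group (valence electrons are farther from the nucleus).
Neither a single period nor a single group — weigh both effects.
Sb > Tl: both effects reinforce here, so Sb is clearly the higher of the two.
S > Sb: both effects reinforce here, so S is clearly the higher of the two.
F > S: relative to S, both the across-period and down-group shifts push F's first ionization energy up.
Approximate values (kJ/mol): F 1681, S 1000, Sb 831, Tl 589.
So from lowest to highest: Tl < Sb < S < F.

Tl, Sb, S, F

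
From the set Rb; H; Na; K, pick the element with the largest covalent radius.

Rb

H is in period 1, group 1; Na is in period 3, group 1; K is in period 4, group 1; Rb is in period 5, group 1.
Moving right in a period, electrons are added to the same shell under a stronger nuclear pull, so atoms get smaller; moving down, a new shell is opened and atoms get larger.
All are in group 1, so atomic radius increases down the group.
The largest covalent radius among these belongs to Rb.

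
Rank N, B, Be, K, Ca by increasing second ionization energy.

After 1 electron has been removed, what remains? N⁺ still has 4 valence electrons; B⁺ still has 2 valence electrons; Be⁺ still has 1 valence electron; K⁺ is the bare [Ar] core; Ca⁺ still has 1 valence electron.
Pulling an electron out of a noble-gas core costs far more than removing a remaining valence electron, so K sits at the high end of IE_2.
Valence configurations: N⁺ [He]2s²2p², B⁺ [He]2s², Be⁺ [He]2s¹, Ca⁺ [Ar]4s¹.
Tabulated IE_2 (kJ/mol): N 2856, B 2427, Be 1757, K 3052, Ca 1145.
Putting it together, IE_2: Ca < Be < B < N < K.

Ca < Be < B < N < K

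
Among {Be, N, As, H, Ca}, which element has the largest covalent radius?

Ca

H is in period 1, group 1; Be is in period 2, group 2; N is in period 2, group 15; Ca is in period 4, group 2; As is in period 4, group 15.
Radius decreases left→right (rising Z_eff, same n) and increases top→bottom (higher n).
These span different periods and groups, so the two trends combine.
N > H: the two effects oppose for this pair; the down-group effect wins (71 vs 32 pm).
Be > N: Be lies to the left of N in period 2, so the across-period effect alone puts Be larger.
As > Be: the two effects oppose for this pair; the down-group effect wins (121 vs 102 pm).
Ca > As: both are in period 4; the period trend gives Ca the larger value.
Tabulated atomic radius (pm): H 32, Be 102, N 71, Ca 171, As 121.
The largest covalent radius among these belongs to Ca.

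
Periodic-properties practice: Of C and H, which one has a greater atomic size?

C

H is in period 1, group 1; C is in period 2, group 14.
Atomic radius shrinks across a period as nuclear charge pulls the same shell inward, and grows down a group as new shells are added.
Neither a single period nor a single group — weigh both effects.
C > H: period and group pull opposite ways; the down-group shift dominates (75 vs 32 pm).
Tabulated atomic radius (pm): H 32, C 75.
So C has the greater atomic size (C > H).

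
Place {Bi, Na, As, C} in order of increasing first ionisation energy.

Na < Bi < As < C

C is in period 2, group 14; Na is in period 3, group 1; As is in period 4, group 15; Bi is in period 6, group 15.
First ionization energy rises across a period (greater Z_eff holds electrons more tightly) and falls down a group (valence electrons are farther from the nucleus).
Neither a single period nor a single group — weigh both effects.
Bi > Na: the two effects oppose for this pair; the across-period effect wins (703 vs 496 kJ/mol).
As > Bi: As sits above Bi in group 15, so the down-group effect alone puts As higher.
C > As: period and group pull opposite ways; the down-group shift dominates (1086 vs 947 kJ/mol).
Approximate values (kJ/mol): C 1086, Na 496, As 947, Bi 703.
So from lowest to highest: Na < Bi < As < C.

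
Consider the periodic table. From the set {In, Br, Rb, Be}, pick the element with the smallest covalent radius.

Be is in period 2, group 2; Br is in period 4, group 17; Rb is in period 5, group 1; In is in period 5, group 13.
Radius decreases left→right (rising Z_eff, same n) and increases top→bottom (higher n).
Here both period and group differ, so the two effects have to be weighed against each other.
Br > Be: period and group pull opposite ways; the down-group shift dominates (114 vs 102 pm).
In > Br: relative to Br, both the across-period and down-group shifts push In's atomic radius up.
Rb > In: both are in period 5; the period trend gives Rb the larger value.
For reference (pm): Be 102, Br 114, Rb 210, In 142.
The smallest covalent radius among these belongs to Be.

Be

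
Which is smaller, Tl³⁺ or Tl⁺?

Tl³⁺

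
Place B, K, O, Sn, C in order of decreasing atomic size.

Atomic radius shrinks across a period as nuclear charge pulls the same shell inward, and grows down a group as new shells are added.
These span different periods and groups, so the two trends combine.
C > O: C lies to the left of O in period 2, so the across-period effect alone puts C larger.
B > C: B lies to the left of C in period 2, so the across-period effect alone puts B larger.
Sn > B: period and group pull opposite ways; the down-group shift dominates (140 vs 85 pm).
K > Sn: period and group pull opposite ways; the across-period shift dominates (196 vs 140 pm).
Approximate values (pm): B 85, C 75, O 63, K 196, Sn 140.
So from largest to smallest: K > Sn > B > C > O.

K > Sn > B > C > O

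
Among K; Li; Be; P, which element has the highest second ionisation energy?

Li

After 1 electron has been removed, what remains? K⁺ is the bare [Ar] core; Li⁺ is the bare [He] core; Be⁺ still has 1 valence electron; P⁺ still has 4 valence electrons.
Breaking into a closed-shell core is much more expensive than removing a leftover valence electron — K and Li have the largest IE_2 here.
Valence configurations: Be⁺ [He]2s¹, P⁺ [Ne]3s²3p².
Approximate IE_2 values (kJ/mol): K 3052, Li 7298, Be 1757, P 1907.
Putting it together, IE_2: Be < P < K < Li.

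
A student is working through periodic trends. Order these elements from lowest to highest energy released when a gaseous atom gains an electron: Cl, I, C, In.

In < C < I < Cl

Adding an electron releases more energy for atoms nearer the top right (short of the noble gases).
These span different periods and groups, so the two trends combine.
C > In: both effects reinforce here, so C is clearly the higher of the two.
I > C: period and group pull opposite ways; the across-period shift dominates (295 vs 122 kJ/mol).
Cl > I: Cl sits above I in group 17, so the down-group effect alone puts Cl higher.
For reference (kJ/mol): C 122, Cl 349, In 29, I 295.
So from lowest to highest: In < C < I < Cl.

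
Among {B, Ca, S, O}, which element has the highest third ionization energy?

O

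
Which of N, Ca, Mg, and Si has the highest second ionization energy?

Consider each +1 ion: N⁺ still has 4 valence electrons; Ca⁺ still has 1 valence electron; Mg⁺ still has 1 valence electron; Si⁺ still has 3 valence electrons.
All are still removing valence electrons, so compare the +1 ions as you would atoms: IE_2 generally rises across a period (higher Z_eff) and falls down a group (larger shell), subject to the usual subshell exceptions.
Valence configurations: N⁺ [He]2s²2p², Ca⁺ [Ar]4s¹, Mg⁺ [Ne]3s¹, Si⁺ [Ne]3s²3p¹.
Tabulated IE_2 (kJ/mol): N 2856, Ca 1145, Mg 1451, Si 1577.
Putting it together, IE_2: Ca < Mg < Si < N.

N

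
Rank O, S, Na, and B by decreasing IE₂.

Na, O, B, S

After 1 electron has been removed, what remains? O⁺ still has 5 valence electrons; S⁺ still has 5 valence electrons; Na⁺ is the bare [Ne] core; B⁺ still has 2 valence electrons.
Pulling an electron out of a noble-gas core costs far more than removing a remaining valence electron, so Na sits at the high end of IE_2.
Valence configurations: O⁺ [He]2s²2p³, S⁺ [Ne]3s²3p³, B⁺ [He]2s².
The numbers (kJ/mol): O 3388, S 2252, Na 4562, B 2427.
Overall IE_2 order: S < B < O < Na.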